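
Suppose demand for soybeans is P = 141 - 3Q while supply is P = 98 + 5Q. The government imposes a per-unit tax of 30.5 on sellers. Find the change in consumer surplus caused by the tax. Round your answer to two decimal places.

Pre-tax equilibrium: 141 - 3Q = 98 + 5Q gives Q* = 5.375, P* = 124.875.
A tax on sellers shifts supply up by 30.5: 141 - 3Q = 98 + 5Q + 30.5, so Q_t = 1.5625. Buyers pay P_b = 136.3125; sellers receive P_s = P_b - 30.5 = 105.8125.
Consumers lose the trapezoid between P* and P_b out to Q_t plus the triangle from Q_t to Q*: change in CS = 3.6621 - 43.3359 = -39.6738.

-39.67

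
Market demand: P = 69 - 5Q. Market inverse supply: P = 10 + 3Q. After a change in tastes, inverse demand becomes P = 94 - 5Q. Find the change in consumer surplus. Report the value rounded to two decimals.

Initial equilibrium: Q_0 = 7.375, P_0 = 32.125; CS_0 = (1/2)(7.375)(36.875) = 135.9766, PS_0 = (1/2)(7.375)(22.125) = 81.5859.
New equilibrium: 94 - 5Q = 10 + 3Q gives Q_1 = 10.5, P_1 = 41.5; CS_1 = 275.625, PS_1 = 165.375.
Change in consumer surplus = 275.625 - 135.9766 = 139.6484.

139.65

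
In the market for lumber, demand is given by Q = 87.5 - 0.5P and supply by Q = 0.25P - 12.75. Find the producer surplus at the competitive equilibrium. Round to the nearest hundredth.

Rewriting demand in inverse form: P = 175 - 2Q.
Rewriting supply in inverse form: P = 51 + 4Q.
Equilibrium: 175 - 2Q = 51 + 4Q, so Q* = 20.6667 and P* = 133.6667.
Producer surplus is the triangle above supply below P*: (1/2)(20.6667)(133.6667 - 51) = (1/2)(20.6667)(82.6667) = 854.2222.

854.22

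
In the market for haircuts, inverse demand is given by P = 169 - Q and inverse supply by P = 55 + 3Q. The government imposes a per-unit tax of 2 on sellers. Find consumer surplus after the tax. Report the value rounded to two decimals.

392.00

Pre-tax equilibrium: 169 - Q = 55 + 3Q gives Q* = 28.5, P* = 140.5.
A tax on sellers shifts supply up by 2: 169 - Q = 55 + 3Q + 2, so Q_t = 28. Buyers pay P_b = 141; sellers receive P_s = P_b - 2 = 139.
CS = (1/2)(Q_t)(169 - P_b) = (1/2)(28)(28) = 392.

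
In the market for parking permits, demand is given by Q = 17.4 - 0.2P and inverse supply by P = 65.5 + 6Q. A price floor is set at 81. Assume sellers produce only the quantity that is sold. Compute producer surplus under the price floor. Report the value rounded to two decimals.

14.28

Rewriting demand in inverse form: P = 87 - 5Q.
Free-market equilibrium: 87 - 5Q = 65.5 + 6Q gives Q* = 1.9545, P* = 77.2273.
At the floor price 81, quantity demanded is (87 - 81)/5 = 1.2; demand is the short side, so Q = 1.2 trades at P = 81.
The supply price at Q = 1.2 is 72.7. PS is the trapezoid between 81 and supply over [0, 1.2]: (1/2)[(81 - 65.5) + (81 - 72.7)](1.2) = 14.28.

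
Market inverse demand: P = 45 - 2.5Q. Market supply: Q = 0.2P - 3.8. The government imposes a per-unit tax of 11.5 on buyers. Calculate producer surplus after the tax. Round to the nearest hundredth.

Rewriting supply in inverse form: P = 19 + 5Q.
Without the tax, 45 - 2.5Q = 19 + 5Q so Q* = 3.4667 and P* = 36.3333.
A tax on buyers shifts demand down by 11.5: (45 - 11.5) - 2.5Q = 19 + 5Q, so Q_t = 1.9333. Buyers pay P_b = 40.1667; sellers receive P_s = P_b - 11.5 = 28.6667.
Producer surplus is the triangle above supply below P_s: (1/2)(1.9333)(28.6667 - 19) = 9.3444.

9.34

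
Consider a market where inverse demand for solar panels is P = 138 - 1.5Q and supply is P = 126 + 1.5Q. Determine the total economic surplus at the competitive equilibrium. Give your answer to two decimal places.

Set 138 - 1.5Q = 126 + 1.5Q, which gives 12 = 3Q, so Q* = 4 and P* = 138 - 1.5(4) = 132.
Total surplus is the full triangle between the curves from 0 to Q*: (1/2)(4)(138 - 126) = 24.

24.00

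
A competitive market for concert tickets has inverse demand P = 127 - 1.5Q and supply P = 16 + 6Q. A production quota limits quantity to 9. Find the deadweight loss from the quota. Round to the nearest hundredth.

126.15

Without the quota, 127 - 1.5Q = 16 + 6Q gives Q* = 14.8.
At Q = 9 the demand price is 127 - 1.5(9) = 113.5 and the supply price is 16 + 6(9) = 70.
DWL = (1/2)(gap between curves at 9) x (Q* - 9) = (1/2)(43.5)(5.8) = 126.15.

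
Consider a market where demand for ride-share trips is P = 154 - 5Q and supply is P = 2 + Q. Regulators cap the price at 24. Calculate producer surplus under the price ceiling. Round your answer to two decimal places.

Without the control, 154 - 5Q = 2 + Q so Q* = 25.3333 and P* = 27.3333.
At the ceiling price 24, quantity supplied is (24 - 2)/1 = 22; supply is the short side, so Q = 22 trades at P = 24.
PS is the triangle above supply below 24: (1/2)(22)(24 - 2) = 242.

242.00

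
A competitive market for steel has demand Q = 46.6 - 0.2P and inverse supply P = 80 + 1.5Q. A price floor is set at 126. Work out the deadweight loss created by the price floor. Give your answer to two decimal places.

14.86

Rewriting demand in inverse form: P = 233 - 5Q.
Without the control, 233 - 5Q = 80 + 1.5Q so Q* = 23.5385 and P* = 115.3077.
At P = 126, buyers demand (233 - 126)/5 = 21.4 while sellers would supply more, so the quantity traded is 21.4 at price 126.
At Q = 21.4 the demand price is 126 and the supply price is 112.1. Deadweight loss is the triangle between the curves from 21.4 to 23.5385: (1/2)(126 - 112.1)(23.5385 - 21.4) = 14.8623.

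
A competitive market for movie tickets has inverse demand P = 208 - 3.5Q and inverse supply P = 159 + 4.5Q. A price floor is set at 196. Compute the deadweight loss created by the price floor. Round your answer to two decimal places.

Without the control, 208 - 3.5Q = 159 + 4.5Q so Q* = 6.125 and P* = 186.5625.
At P = 196, buyers demand (208 - 196)/3.5 = 3.4286 while sellers would supply more, so the quantity traded is 3.4286 at price 196.
At Q = 3.4286 the demand price is 196 and the supply price is 174.4286. Deadweight loss is the triangle between the curves from 3.4286 to 6.125: (1/2)(196 - 174.4286)(6.125 - 3.4286) = 29.0829.

29.08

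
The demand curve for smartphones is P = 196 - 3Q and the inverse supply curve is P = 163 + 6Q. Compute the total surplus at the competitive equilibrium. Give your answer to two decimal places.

Setting demand equal to supply, 33 = 9Q, so Q* = 3.6667 and P* = 185.
CS = (1/2)(3.6667)(11) = 20.1667 and PS = (1/2)(3.6667)(22) = 40.3333, so total surplus = 60.5.

60.50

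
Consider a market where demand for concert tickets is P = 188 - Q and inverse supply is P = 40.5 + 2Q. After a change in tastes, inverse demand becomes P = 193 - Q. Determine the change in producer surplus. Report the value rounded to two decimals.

Initial equilibrium: Q_0 = 49.1667, P_0 = 138.8333; CS_0 = (1/2)(49.1667)(49.1667) = 1208.6806, PS_0 = (1/2)(49.1667)(98.3333) = 2417.3611.
New equilibrium: 193 - Q = 40.5 + 2Q gives Q_1 = 50.8333, P_1 = 142.1667; CS_1 = 1292.0139, PS_1 = 2584.0278.
Change in producer surplus = 2584.0278 - 2417.3611 = 166.6667.

166.67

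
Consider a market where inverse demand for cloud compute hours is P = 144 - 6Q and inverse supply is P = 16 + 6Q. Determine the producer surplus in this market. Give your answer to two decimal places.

Setting demand equal to supply, 128 = 12Q, so Q* = 10.6667 and P* = 80.
Producer surplus is the triangle above supply below P*: (1/2)(10.6667)(80 - 16) = (1/2)(10.6667)(64) = 341.3333.

341.33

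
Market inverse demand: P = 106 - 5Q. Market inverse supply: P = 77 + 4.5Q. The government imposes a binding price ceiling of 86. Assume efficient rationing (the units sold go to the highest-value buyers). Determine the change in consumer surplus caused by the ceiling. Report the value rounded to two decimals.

6.70

Without the control, 106 - 5Q = 77 + 4.5Q so Q* = 3.0526 and P* = 90.7368.
At the ceiling price 86, quantity supplied is (86 - 77)/4.5 = 2; supply is the short side, so Q = 2 trades at P = 86.
CS goes from (1/2)(3.0526)(15.2632) = 23.2964 to 30 (computed as (106 - 86)(2) - (1/2)(5)(2)^2), a change of 6.7036.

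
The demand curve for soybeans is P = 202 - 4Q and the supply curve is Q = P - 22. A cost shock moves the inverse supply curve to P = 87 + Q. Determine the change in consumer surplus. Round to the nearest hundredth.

-1534.00

Rewriting supply in inverse form: P = 22 + Q.
Initial equilibrium: Q_0 = 36, P_0 = 58; CS_0 = (1/2)(36)(144) = 2592, PS_0 = (1/2)(36)(36) = 648.
New equilibrium: 202 - 4Q = 87 + Q gives Q_1 = 23, P_1 = 110; CS_1 = 1058, PS_1 = 264.5.
Change in consumer surplus = 1058 - 2592 = -1534.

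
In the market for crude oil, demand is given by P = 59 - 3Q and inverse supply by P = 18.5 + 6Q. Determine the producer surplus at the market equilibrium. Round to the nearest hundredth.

Setting demand equal to supply, 40.5 = 9Q, so Q* = 4.5 and P* = 45.5.
Producer surplus is the triangle above supply below P*: (1/2)(4.5)(45.5 - 18.5) = (1/2)(4.5)(27) = 60.75.

60.75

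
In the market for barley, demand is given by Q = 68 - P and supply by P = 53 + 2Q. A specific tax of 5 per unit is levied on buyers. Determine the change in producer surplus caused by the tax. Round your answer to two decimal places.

-13.89

Rewriting demand in inverse form: P = 68 - Q.
Without the tax, 68 - Q = 53 + 2Q so Q* = 5 and P* = 63.
A tax on buyers shifts demand down by 5: (68 - 5) - Q = 53 + 2Q, so Q_t = 3.3333. Buyers pay P_b = 64.6667; sellers receive P_s = P_b - 5 = 59.6667.
PS falls from (1/2)(5)(10) = 25 to (1/2)(3.3333)(6.6667) = 11.1111, a change of -13.8889.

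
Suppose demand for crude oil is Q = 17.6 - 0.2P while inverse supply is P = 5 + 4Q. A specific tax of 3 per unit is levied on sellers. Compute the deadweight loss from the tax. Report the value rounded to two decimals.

0.50

Rewriting demand in inverse form: P = 88 - 5Q.
Pre-tax equilibrium: 88 - 5Q = 5 + 4Q gives Q* = 9.2222, P* = 41.8889.
With the tax, sellers need 3 more per unit: 88 - 5Q = 5 + 4Q + 3, so Q_t = 8.8889. Buyers pay P_b = 43.5556; sellers receive P_s = P_b - 3 = 40.5556.
Deadweight loss is the triangle between the curves from Q_t to Q*: (1/2)(9.2222 - 8.8889)(3) = 0.5.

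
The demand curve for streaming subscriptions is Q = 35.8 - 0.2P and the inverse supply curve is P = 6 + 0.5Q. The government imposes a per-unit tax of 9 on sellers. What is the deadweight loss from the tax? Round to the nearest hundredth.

7.36

Rewriting demand in inverse form: P = 179 - 5Q.
Without the tax, 179 - 5Q = 6 + 0.5Q so Q* = 31.4545 and P* = 21.7273.
A tax on sellers shifts supply up by 9: 179 - 5Q = 6 + 0.5Q + 9, so Q_t = 29.8182. Buyers pay P_b = 29.9091; sellers receive P_s = P_b - 9 = 20.9091.
The welfare triangle lost has base Q* - Q_t = 1.6364 and height t = 9, so DWL = (1/2)(1.6364)(9) = 7.3636.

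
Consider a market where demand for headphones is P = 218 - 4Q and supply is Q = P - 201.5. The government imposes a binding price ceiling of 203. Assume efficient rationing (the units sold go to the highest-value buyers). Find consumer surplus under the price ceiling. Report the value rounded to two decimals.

Rewriting supply in inverse form: P = 201.5 + Q.
Without the control, 218 - 4Q = 201.5 + Q so Q* = 3.3 and P* = 204.8.
At the ceiling price 203, quantity supplied is (203 - 201.5)/1 = 1.5; supply is the short side, so Q = 1.5 trades at P = 203.
The demand price at Q = 1.5 is 212. CS is the trapezoid between demand and 203 over [0, 1.5]: (1/2)[(218 - 203) + (212 - 203)](1.5) = 18.

18.00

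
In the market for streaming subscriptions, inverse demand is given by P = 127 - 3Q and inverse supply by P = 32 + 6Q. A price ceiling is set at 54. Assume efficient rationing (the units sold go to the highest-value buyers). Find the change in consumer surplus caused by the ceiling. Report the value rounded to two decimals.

Without the control, 127 - 3Q = 32 + 6Q so Q* = 10.5556 and P* = 95.3333.
At the ceiling price 54, quantity supplied is (54 - 32)/6 = 3.6667; supply is the short side, so Q = 3.6667 trades at P = 54.
CS goes from (1/2)(10.5556)(31.6667) = 167.1296 to 247.5 (computed as (127 - 54)(3.6667) - (1/2)(3)(3.6667)^2), a change of 80.3704.

80.37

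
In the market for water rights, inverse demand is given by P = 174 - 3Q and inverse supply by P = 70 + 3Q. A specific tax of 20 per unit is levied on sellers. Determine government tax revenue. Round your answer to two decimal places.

280.00

Without the tax, 174 - 3Q = 70 + 3Q so Q* = 17.3333 and P* = 122.
A tax on sellers shifts supply up by 20: 174 - 3Q = 70 + 3Q + 20, so Q_t = 14. Buyers pay P_b = 132; sellers receive P_s = P_b - 20 = 112.
Revenue is the tax times quantity traded: 20 x 14 = 280.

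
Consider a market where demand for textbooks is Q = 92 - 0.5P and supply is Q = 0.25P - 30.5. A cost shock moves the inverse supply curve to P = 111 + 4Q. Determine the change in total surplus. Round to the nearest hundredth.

Rewriting demand in inverse form: P = 184 - 2Q.
Rewriting supply in inverse form: P = 122 + 4Q.
Initial equilibrium: Q_0 = 10.3333, P_0 = 163.3333; CS_0 = (1/2)(10.3333)(20.6667) = 106.7778, PS_0 = (1/2)(10.3333)(41.3333) = 213.5556.
New equilibrium: 184 - 2Q = 111 + 4Q gives Q_1 = 12.1667, P_1 = 159.6667; CS_1 = 148.0278, PS_1 = 296.0556.
Change in total surplus = (148.0278 + 296.0556) - (106.7778 + 213.5556) = 123.75.

123.75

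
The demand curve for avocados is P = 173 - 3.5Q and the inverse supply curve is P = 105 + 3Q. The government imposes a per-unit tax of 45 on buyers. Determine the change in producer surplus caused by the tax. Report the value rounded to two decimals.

Without the tax, 173 - 3.5Q = 105 + 3Q so Q* = 10.4615 and P* = 136.3846.
A tax on buyers shifts demand down by 45: (173 - 45) - 3.5Q = 105 + 3Q, so Q_t = 3.5385. Buyers pay P_b = 160.6154; sellers receive P_s = P_b - 45 = 115.6154.
Producers lose the trapezoid between P_s and P* out to Q_t plus the triangle from Q_t to Q*: change in PS = 18.7811 - 164.1657 = -145.3846.

-145.38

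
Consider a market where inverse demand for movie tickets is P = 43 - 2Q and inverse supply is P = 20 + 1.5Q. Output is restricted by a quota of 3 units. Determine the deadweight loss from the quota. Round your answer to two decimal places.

Unrestricted equilibrium: Q* = (43 - 20)/(2 + 1.5) = 6.5714.
At Q = 3 the demand price is 43 - 2(3) = 37 and the supply price is 20 + 1.5(3) = 24.5.
DWL = (1/2)(gap between curves at 3) x (Q* - 3) = (1/2)(12.5)(3.5714) = 22.3214.

22.32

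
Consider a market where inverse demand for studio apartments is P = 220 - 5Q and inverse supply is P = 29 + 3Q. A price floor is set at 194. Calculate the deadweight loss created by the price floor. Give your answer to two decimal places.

Without the control, 220 - 5Q = 29 + 3Q so Q* = 23.875 and P* = 100.625.
At the floor price 194, quantity demanded is (220 - 194)/5 = 5.2; demand is the short side, so Q = 5.2 trades at P = 194.
At Q = 5.2 the demand price is 194 and the supply price is 44.6. Deadweight loss is the triangle between the curves from 5.2 to 23.875: (1/2)(194 - 44.6)(23.875 - 5.2) = 1395.0225.

1395.02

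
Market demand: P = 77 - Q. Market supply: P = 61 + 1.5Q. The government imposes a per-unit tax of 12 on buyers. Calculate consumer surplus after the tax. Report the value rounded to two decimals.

Pre-tax equilibrium: 77 - Q = 61 + 1.5Q gives Q* = 6.4, P* = 70.6.
With the tax, buyers' net willingness to pay falls by 12: (77 - 12) - Q = 61 + 1.5Q, so Q_t = 1.6. Buyers pay P_b = 75.4; sellers receive P_s = P_b - 12 = 63.4.
Consumer surplus is the triangle under demand above P_b: (1/2)(1.6)(77 - 75.4) = 1.28.

1.28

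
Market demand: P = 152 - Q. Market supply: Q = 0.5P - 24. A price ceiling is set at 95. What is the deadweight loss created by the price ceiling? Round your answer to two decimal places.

187.04

Rewriting supply in inverse form: P = 48 + 2Q.
Free-market equilibrium: 152 - Q = 48 + 2Q gives Q* = 34.6667, P* = 117.3333.
At the ceiling price 95, quantity supplied is (95 - 48)/2 = 23.5; supply is the short side, so Q = 23.5 trades at P = 95.
At Q = 23.5 the demand price is 128.5 and the supply price is 95. Deadweight loss is the triangle between the curves from 23.5 to 34.6667: (1/2)(128.5 - 95)(34.6667 - 23.5) = 187.0417.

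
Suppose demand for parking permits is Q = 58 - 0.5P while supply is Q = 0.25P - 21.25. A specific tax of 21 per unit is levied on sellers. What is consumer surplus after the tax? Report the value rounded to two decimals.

Rewriting demand in inverse form: P = 116 - 2Q.
Rewriting supply in inverse form: P = 85 + 4Q.
Pre-tax equilibrium: 116 - 2Q = 85 + 4Q gives Q* = 5.1667, P* = 105.6667.
A tax on sellers shifts supply up by 21: 116 - 2Q = 85 + 4Q + 21, so Q_t = 1.6667. Buyers pay P_b = 112.6667; sellers receive P_s = P_b - 21 = 91.6667.
Consumer surplus is the triangle under demand above P_b: (1/2)(1.6667)(116 - 112.6667) = 2.7778.

2.78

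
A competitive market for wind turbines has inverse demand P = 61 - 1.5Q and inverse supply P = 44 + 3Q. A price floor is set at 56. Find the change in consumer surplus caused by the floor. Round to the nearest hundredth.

Without the control, 61 - 1.5Q = 44 + 3Q so Q* = 3.7778 and P* = 55.3333.
At P = 56, buyers demand (61 - 56)/1.5 = 3.3333 while sellers would supply more, so the quantity traded is 3.3333 at price 56.
CS goes from (1/2)(3.7778)(5.6667) = 10.7037 to 8.3333 (computed as (61 - 56)(3.3333) - (1/2)(1.5)(3.3333)^2), a change of -2.3704.

-2.37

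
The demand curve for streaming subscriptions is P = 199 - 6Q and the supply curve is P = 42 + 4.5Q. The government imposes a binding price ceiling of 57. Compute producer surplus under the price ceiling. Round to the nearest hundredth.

Free-market equilibrium: 199 - 6Q = 42 + 4.5Q gives Q* = 14.9524, P* = 109.2857.
At the ceiling price 57, quantity supplied is (57 - 42)/4.5 = 3.3333; supply is the short side, so Q = 3.3333 trades at P = 57.
PS is the triangle above supply below 57: (1/2)(3.3333)(57 - 42) = 25.

25.00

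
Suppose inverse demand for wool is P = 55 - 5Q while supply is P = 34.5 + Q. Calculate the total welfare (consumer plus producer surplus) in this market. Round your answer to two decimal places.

35.02

Set 55 - 5Q = 34.5 + Q, which gives 20.5 = 6Q, so Q* = 3.4167 and P* = 55 - 5(3.4167) = 37.9167.
Total surplus is the full triangle between the curves from 0 to Q*: (1/2)(3.4167)(55 - 34.5) = 35.0208.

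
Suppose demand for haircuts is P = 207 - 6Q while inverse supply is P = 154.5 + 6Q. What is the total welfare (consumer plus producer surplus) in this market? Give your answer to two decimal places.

114.84

Equilibrium: 207 - 6Q = 154.5 + 6Q, so Q* = 4.375 and P* = 180.75.
Total surplus is the full triangle between the curves from 0 to Q*: (1/2)(4.375)(207 - 154.5) = 114.8438.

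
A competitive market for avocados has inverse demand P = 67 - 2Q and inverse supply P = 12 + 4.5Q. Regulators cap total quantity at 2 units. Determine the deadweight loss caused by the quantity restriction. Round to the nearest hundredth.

Without the quota, 67 - 2Q = 12 + 4.5Q gives Q* = 8.4615.
At Q = 2 the demand price is 67 - 2(2) = 63 and the supply price is 12 + 4.5(2) = 21.
Deadweight loss is the triangle between the curves from 2 to 8.4615: (1/2)(63 - 21)(8.4615 - 2) = 135.6923.

135.69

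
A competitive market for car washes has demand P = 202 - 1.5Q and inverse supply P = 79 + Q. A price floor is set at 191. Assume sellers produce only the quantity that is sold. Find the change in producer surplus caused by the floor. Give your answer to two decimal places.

-415.88

Without the control, 202 - 1.5Q = 79 + Q so Q* = 49.2 and P* = 128.2.
At the floor price 191, quantity demanded is (202 - 191)/1.5 = 7.3333; demand is the short side, so Q = 7.3333 trades at P = 191.
PS goes from (1/2)(49.2)(49.2) = 1210.32 to 794.4444 (computed as (191 - 79)(7.3333) - (1/2)(1)(7.3333)^2), a change of -415.8756.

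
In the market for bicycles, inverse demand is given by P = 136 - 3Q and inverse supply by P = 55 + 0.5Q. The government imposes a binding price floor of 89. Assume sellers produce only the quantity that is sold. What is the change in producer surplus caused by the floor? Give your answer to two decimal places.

Without the control, 136 - 3Q = 55 + 0.5Q so Q* = 23.1429 and P* = 66.5714.
At P = 89, buyers demand (136 - 89)/3 = 15.6667 while sellers would supply more, so the quantity traded is 15.6667 at price 89.
PS goes from (1/2)(23.1429)(11.5714) = 133.898 to 471.3056 (computed as (89 - 55)(15.6667) - (1/2)(0.5)(15.6667)^2), a change of 337.4076.

337.41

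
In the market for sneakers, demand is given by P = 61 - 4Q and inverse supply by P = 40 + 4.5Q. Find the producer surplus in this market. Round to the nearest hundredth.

13.73

Set 61 - 4Q = 40 + 4.5Q, which gives 21 = 8.5Q, so Q* = 2.4706 and P* = 61 - 4(2.4706) = 51.1176.
PS is the area between P* and the supply curve from 0 to Q*: (1/2)(2.4706)(11.1176) = 13.7336.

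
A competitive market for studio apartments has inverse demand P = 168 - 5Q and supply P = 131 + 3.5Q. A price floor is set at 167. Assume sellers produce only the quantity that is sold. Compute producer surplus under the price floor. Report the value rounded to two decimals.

7.13

Free-market equilibrium: 168 - 5Q = 131 + 3.5Q gives Q* = 4.3529, P* = 146.2353.
At the floor price 167, quantity demanded is (168 - 167)/5 = 0.2; demand is the short side, so Q = 0.2 trades at P = 167.
The supply price at Q = 0.2 is 131.7. PS is the trapezoid between 167 and supply over [0, 0.2]: (1/2)[(167 - 131) + (167 - 131.7)](0.2) = 7.13.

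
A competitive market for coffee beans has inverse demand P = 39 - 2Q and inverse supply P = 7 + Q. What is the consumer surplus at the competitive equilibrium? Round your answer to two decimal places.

113.78

Equilibrium: 39 - 2Q = 7 + Q, so Q* = 10.6667 and P* = 17.6667.
The demand choke price is 39, so CS = (1/2)(Q*)(39 - P*) = (1/2)(10.6667)(21.3333) = 113.7778.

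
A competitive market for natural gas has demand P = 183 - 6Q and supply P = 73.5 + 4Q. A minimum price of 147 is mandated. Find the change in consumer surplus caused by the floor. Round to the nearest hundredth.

Free-market equilibrium: 183 - 6Q = 73.5 + 4Q gives Q* = 10.95, P* = 117.3.
At the floor price 147, quantity demanded is (183 - 147)/6 = 6; demand is the short side, so Q = 6 trades at P = 147.
CS goes from (1/2)(10.95)(65.7) = 359.7075 to 108 (computed as (183 - 147)(6) - (1/2)(6)(6)^2), a change of -251.7075.

-251.71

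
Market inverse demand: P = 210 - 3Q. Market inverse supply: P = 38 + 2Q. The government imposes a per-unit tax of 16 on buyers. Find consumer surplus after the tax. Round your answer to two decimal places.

Pre-tax equilibrium: 210 - 3Q = 38 + 2Q gives Q* = 34.4, P* = 106.8.
A tax on buyers shifts demand down by 16: (210 - 16) - 3Q = 38 + 2Q, so Q_t = 31.2. Buyers pay P_b = 116.4; sellers receive P_s = P_b - 16 = 100.4.
Consumer surplus is the triangle under demand above P_b: (1/2)(31.2)(210 - 116.4) = 1460.16.

1460.16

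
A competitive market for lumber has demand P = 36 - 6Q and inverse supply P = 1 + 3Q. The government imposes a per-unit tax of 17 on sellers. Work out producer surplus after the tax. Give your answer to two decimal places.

Without the tax, 36 - 6Q = 1 + 3Q so Q* = 3.8889 and P* = 12.6667.
With the tax, sellers need 17 more per unit: 36 - 6Q = 1 + 3Q + 17, so Q_t = 2. Buyers pay P_b = 24; sellers receive P_s = P_b - 17 = 7.
PS = (1/2)(Q_t)(P_s - 1) = (1/2)(2)(6) = 6.

6.00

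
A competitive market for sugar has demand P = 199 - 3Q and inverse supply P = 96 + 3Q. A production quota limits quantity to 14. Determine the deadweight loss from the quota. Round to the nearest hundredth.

Unrestricted equilibrium: Q* = (199 - 96)/(3 + 3) = 17.1667.
At Q = 14 the demand price is 199 - 3(14) = 157 and the supply price is 96 + 3(14) = 138.
DWL = (1/2)(gap between curves at 14) x (Q* - 14) = (1/2)(19)(3.1667) = 30.0833.

30.08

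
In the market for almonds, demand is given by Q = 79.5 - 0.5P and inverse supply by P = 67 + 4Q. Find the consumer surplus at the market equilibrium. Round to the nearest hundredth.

235.11

Rewriting demand in inverse form: P = 159 - 2Q.
Setting demand equal to supply, 92 = 6Q, so Q* = 15.3333 and P* = 128.3333.
The demand choke price is 159, so CS = (1/2)(Q*)(159 - P*) = (1/2)(15.3333)(30.6667) = 235.1111.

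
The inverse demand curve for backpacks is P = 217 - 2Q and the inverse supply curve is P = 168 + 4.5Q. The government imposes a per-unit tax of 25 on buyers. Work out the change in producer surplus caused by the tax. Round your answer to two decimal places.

Pre-tax equilibrium: 217 - 2Q = 168 + 4.5Q gives Q* = 7.5385, P* = 201.9231.
A tax on buyers shifts demand down by 25: (217 - 25) - 2Q = 168 + 4.5Q, so Q_t = 3.6923. Buyers pay P_b = 209.6154; sellers receive P_s = P_b - 25 = 184.6154.
PS falls from (1/2)(7.5385)(33.9231) = 127.8639 to (1/2)(3.6923)(16.6154) = 30.6746, a change of -97.1893.

-97.19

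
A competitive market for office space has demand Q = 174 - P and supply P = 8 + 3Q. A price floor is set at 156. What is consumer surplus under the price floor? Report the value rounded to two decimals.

162.00

Rewriting demand in inverse form: P = 174 - Q.
Without the control, 174 - Q = 8 + 3Q so Q* = 41.5 and P* = 132.5.
At P = 156, buyers demand (174 - 156)/1 = 18 while sellers would supply more, so the quantity traded is 18 at price 156.
CS is the triangle under demand above 156: (1/2)(18)(174 - 156) = 162.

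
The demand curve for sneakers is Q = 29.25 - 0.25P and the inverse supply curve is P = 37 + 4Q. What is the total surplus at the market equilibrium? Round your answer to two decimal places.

400.00

Rewriting demand in inverse form: P = 117 - 4Q.
Set 117 - 4Q = 37 + 4Q, which gives 80 = 8Q, so Q* = 10 and P* = 117 - 4(10) = 77.
Total surplus is the full triangle between the curves from 0 to Q*: (1/2)(10)(117 - 37) = 400.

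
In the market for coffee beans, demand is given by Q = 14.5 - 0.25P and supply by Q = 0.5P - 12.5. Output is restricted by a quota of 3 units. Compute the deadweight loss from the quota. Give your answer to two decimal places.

18.75

Rewriting demand in inverse form: P = 58 - 4Q.
Rewriting supply in inverse form: P = 25 + 2Q.
Without the quota, 58 - 4Q = 25 + 2Q gives Q* = 5.5.
At Q = 3 the demand price is 58 - 4(3) = 46 and the supply price is 25 + 2(3) = 31.
Deadweight loss is the triangle between the curves from 3 to 5.5: (1/2)(46 - 31)(5.5 - 3) = 18.75.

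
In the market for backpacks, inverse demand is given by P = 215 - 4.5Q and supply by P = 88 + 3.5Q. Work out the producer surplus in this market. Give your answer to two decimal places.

441.03

Equilibrium: 215 - 4.5Q = 88 + 3.5Q, so Q* = 15.875 and P* = 143.5625.
Producer surplus is the triangle above supply below P*: (1/2)(15.875)(143.5625 - 88) = (1/2)(15.875)(55.5625) = 441.0273.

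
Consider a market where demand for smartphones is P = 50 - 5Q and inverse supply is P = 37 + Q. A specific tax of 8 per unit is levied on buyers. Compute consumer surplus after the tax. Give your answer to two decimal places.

Without the tax, 50 - 5Q = 37 + Q so Q* = 2.1667 and P* = 39.1667.
A tax on buyers shifts demand down by 8: (50 - 8) - 5Q = 37 + Q, so Q_t = 0.8333. Buyers pay P_b = 45.8333; sellers receive P_s = P_b - 8 = 37.8333.
CS = (1/2)(Q_t)(50 - P_b) = (1/2)(0.8333)(4.1667) = 1.7361.

1.74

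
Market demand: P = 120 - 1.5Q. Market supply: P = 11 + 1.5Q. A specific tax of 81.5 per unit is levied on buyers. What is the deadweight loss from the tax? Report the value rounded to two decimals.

1107.04

Pre-tax equilibrium: 120 - 1.5Q = 11 + 1.5Q gives Q* = 36.3333, P* = 65.5.
A tax on buyers shifts demand down by 81.5: (120 - 81.5) - 1.5Q = 11 + 1.5Q, so Q_t = 9.1667. Buyers pay P_b = 106.25; sellers receive P_s = P_b - 81.5 = 24.75.
The welfare triangle lost has base Q* - Q_t = 27.1667 and height t = 81.5, so DWL = (1/2)(27.1667)(81.5) = 1107.0417.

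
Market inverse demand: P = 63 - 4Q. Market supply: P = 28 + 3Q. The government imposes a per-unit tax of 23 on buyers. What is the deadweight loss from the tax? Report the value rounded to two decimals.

Pre-tax equilibrium: 63 - 4Q = 28 + 3Q gives Q* = 5, P* = 43.
A tax on buyers shifts demand down by 23: (63 - 23) - 4Q = 28 + 3Q, so Q_t = 1.7143. Buyers pay P_b = 56.1429; sellers receive P_s = P_b - 23 = 33.1429.
Deadweight loss is the triangle between the curves from Q_t to Q*: (1/2)(5 - 1.7143)(23) = 37.7857.

37.79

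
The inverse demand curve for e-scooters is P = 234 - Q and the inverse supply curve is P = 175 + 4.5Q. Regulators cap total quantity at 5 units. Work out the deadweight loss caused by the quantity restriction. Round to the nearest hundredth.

90.20

Unrestricted equilibrium: Q* = (234 - 175)/(1 + 4.5) = 10.7273.
At Q = 5 the demand price is 234 - (5) = 229 and the supply price is 175 + 4.5(5) = 197.5.
Deadweight loss is the triangle between the curves from 5 to 10.7273: (1/2)(229 - 197.5)(10.7273 - 5) = 90.2045.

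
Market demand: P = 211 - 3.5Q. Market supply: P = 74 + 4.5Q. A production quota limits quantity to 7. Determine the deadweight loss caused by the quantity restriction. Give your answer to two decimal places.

Without the quota, 211 - 3.5Q = 74 + 4.5Q gives Q* = 17.125.
At Q = 7 the demand price is 211 - 3.5(7) = 186.5 and the supply price is 74 + 4.5(7) = 105.5.
Deadweight loss is the triangle between the curves from 7 to 17.125: (1/2)(186.5 - 105.5)(17.125 - 7) = 410.0625.

410.06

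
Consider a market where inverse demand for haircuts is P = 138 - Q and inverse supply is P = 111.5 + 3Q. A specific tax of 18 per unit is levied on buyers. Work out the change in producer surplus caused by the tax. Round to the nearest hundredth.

Pre-tax equilibrium: 138 - Q = 111.5 + 3Q gives Q* = 6.625, P* = 131.375.
With the tax, buyers' net willingness to pay falls by 18: (138 - 18) - Q = 111.5 + 3Q, so Q_t = 2.125. Buyers pay P_b = 135.875; sellers receive P_s = P_b - 18 = 117.875.
PS falls from (1/2)(6.625)(19.875) = 65.8359 to (1/2)(2.125)(6.375) = 6.7734, a change of -59.0625.

-59.06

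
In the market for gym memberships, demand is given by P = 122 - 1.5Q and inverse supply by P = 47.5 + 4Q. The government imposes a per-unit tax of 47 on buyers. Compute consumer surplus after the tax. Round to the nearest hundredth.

Without the tax, 122 - 1.5Q = 47.5 + 4Q so Q* = 13.5455 and P* = 101.6818.
A tax on buyers shifts demand down by 47: (122 - 47) - 1.5Q = 47.5 + 4Q, so Q_t = 5. Buyers pay P_b = 114.5; sellers receive P_s = P_b - 47 = 67.5.
CS = (1/2)(Q_t)(122 - P_b) = (1/2)(5)(7.5) = 18.75.

18.75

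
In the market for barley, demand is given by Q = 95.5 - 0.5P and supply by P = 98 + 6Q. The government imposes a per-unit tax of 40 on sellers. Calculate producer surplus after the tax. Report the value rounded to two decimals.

131.67

Rewriting demand in inverse form: P = 191 - 2Q.
Pre-tax equilibrium: 191 - 2Q = 98 + 6Q gives Q* = 11.625, P* = 167.75.
With the tax, sellers need 40 more per unit: 191 - 2Q = 98 + 6Q + 40, so Q_t = 6.625. Buyers pay P_b = 177.75; sellers receive P_s = P_b - 40 = 137.75.
Producer surplus is the triangle above supply below P_s: (1/2)(6.625)(137.75 - 98) = 131.6719.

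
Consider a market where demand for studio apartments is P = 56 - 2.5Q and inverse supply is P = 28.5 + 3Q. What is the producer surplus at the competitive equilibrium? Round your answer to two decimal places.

Setting demand equal to supply, 27.5 = 5.5Q, so Q* = 5 and P* = 43.5.
The supply curve's price intercept is 28.5, so PS = (1/2)(Q*)(P* - 28.5) = (1/2)(5)(15) = 37.5.

37.50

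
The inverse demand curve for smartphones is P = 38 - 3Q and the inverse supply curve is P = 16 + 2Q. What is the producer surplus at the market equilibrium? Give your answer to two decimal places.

Setting demand equal to supply, 22 = 5Q, so Q* = 4.4 and P* = 24.8.
Producer surplus is the triangle above supply below P*: (1/2)(4.4)(24.8 - 16) = (1/2)(4.4)(8.8) = 19.36.

19.36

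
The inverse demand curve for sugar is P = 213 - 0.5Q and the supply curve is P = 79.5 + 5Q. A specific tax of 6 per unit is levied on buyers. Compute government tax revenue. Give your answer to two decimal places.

139.09

Without the tax, 213 - 0.5Q = 79.5 + 5Q so Q* = 24.2727 and P* = 200.8636.
With the tax, buyers' net willingness to pay falls by 6: (213 - 6) - 0.5Q = 79.5 + 5Q, so Q_t = 23.1818. Buyers pay P_b = 201.4091; sellers receive P_s = P_b - 6 = 195.4091.
Tax revenue = t x Q_t = 6 x 23.1818 = 139.0909.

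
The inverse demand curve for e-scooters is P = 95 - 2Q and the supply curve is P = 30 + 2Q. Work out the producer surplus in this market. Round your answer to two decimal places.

264.06

Setting demand equal to supply, 65 = 4Q, so Q* = 16.25 and P* = 62.5.
The supply curve's price intercept is 30, so PS = (1/2)(Q*)(P* - 30) = (1/2)(16.25)(32.5) = 264.0625.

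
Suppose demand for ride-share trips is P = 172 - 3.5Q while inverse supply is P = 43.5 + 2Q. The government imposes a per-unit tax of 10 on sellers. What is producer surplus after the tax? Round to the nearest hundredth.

464.21

Pre-tax equilibrium: 172 - 3.5Q = 43.5 + 2Q gives Q* = 23.3636, P* = 90.2273.
A tax on sellers shifts supply up by 10: 172 - 3.5Q = 43.5 + 2Q + 10, so Q_t = 21.5455. Buyers pay P_b = 96.5909; sellers receive P_s = P_b - 10 = 86.5909.
PS = (1/2)(Q_t)(P_s - 43.5) = (1/2)(21.5455)(43.0909) = 464.2066.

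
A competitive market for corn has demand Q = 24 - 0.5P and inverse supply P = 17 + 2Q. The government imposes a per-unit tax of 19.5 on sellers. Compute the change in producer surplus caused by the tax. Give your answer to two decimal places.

Rewriting demand in inverse form: P = 48 - 2Q.
Without the tax, 48 - 2Q = 17 + 2Q so Q* = 7.75 and P* = 32.5.
With the tax, sellers need 19.5 more per unit: 48 - 2Q = 17 + 2Q + 19.5, so Q_t = 2.875. Buyers pay P_b = 42.25; sellers receive P_s = P_b - 19.5 = 22.75.
Producers lose the trapezoid between P_s and P* out to Q_t plus the triangle from Q_t to Q*: change in PS = 8.2656 - 60.0625 = -51.7969.

-51.80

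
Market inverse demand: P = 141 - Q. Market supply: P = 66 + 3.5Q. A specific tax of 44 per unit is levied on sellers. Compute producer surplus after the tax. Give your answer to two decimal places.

83.05

Without the tax, 141 - Q = 66 + 3.5Q so Q* = 16.6667 and P* = 124.3333.
With the tax, sellers need 44 more per unit: 141 - Q = 66 + 3.5Q + 44, so Q_t = 6.8889. Buyers pay P_b = 134.1111; sellers receive P_s = P_b - 44 = 90.1111.
PS = (1/2)(Q_t)(P_s - 66) = (1/2)(6.8889)(24.1111) = 83.0494.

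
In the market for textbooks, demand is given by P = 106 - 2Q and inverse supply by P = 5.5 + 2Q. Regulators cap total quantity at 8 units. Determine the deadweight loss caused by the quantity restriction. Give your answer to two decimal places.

586.53

Unrestricted equilibrium: Q* = (106 - 5.5)/(2 + 2) = 25.125.
At Q = 8 the demand price is 106 - 2(8) = 90 and the supply price is 5.5 + 2(8) = 21.5.
Deadweight loss is the triangle between the curves from 8 to 25.125: (1/2)(90 - 21.5)(25.125 - 8) = 586.5312.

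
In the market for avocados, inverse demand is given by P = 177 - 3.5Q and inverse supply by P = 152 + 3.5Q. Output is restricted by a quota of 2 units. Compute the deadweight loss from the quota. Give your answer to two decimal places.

8.64

Without the quota, 177 - 3.5Q = 152 + 3.5Q gives Q* = 3.5714.
At Q = 2 the demand price is 177 - 3.5(2) = 170 and the supply price is 152 + 3.5(2) = 159.
DWL = (1/2)(gap between curves at 2) x (Q* - 2) = (1/2)(11)(1.5714) = 8.6429.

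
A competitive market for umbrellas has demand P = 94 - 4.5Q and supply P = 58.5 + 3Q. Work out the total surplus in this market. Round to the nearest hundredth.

84.02

Setting demand equal to supply, 35.5 = 7.5Q, so Q* = 4.7333 and P* = 72.7.
Total surplus is the full triangle between the curves from 0 to Q*: (1/2)(4.7333)(94 - 58.5) = 84.0167.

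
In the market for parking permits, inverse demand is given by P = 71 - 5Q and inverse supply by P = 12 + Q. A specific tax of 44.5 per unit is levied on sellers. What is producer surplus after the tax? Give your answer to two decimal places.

Without the tax, 71 - 5Q = 12 + Q so Q* = 9.8333 and P* = 21.8333.
A tax on sellers shifts supply up by 44.5: 71 - 5Q = 12 + Q + 44.5, so Q_t = 2.4167. Buyers pay P_b = 58.9167; sellers receive P_s = P_b - 44.5 = 14.4167.
Producer surplus is the triangle above supply below P_s: (1/2)(2.4167)(14.4167 - 12) = 2.9201.

2.92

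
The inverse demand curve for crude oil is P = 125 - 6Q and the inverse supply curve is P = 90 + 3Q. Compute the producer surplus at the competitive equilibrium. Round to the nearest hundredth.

22.69

Equilibrium: 125 - 6Q = 90 + 3Q, so Q* = 3.8889 and P* = 101.6667.
PS is the area between P* and the supply curve from 0 to Q*: (1/2)(3.8889)(11.6667) = 22.6852.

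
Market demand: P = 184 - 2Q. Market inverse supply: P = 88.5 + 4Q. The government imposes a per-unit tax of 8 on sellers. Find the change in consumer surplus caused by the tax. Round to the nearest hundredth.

-40.67

Without the tax, 184 - 2Q = 88.5 + 4Q so Q* = 15.9167 and P* = 152.1667.
With the tax, sellers need 8 more per unit: 184 - 2Q = 88.5 + 4Q + 8, so Q_t = 14.5833. Buyers pay P_b = 154.8333; sellers receive P_s = P_b - 8 = 146.8333.
CS falls from (1/2)(15.9167)(31.8333) = 253.3403 to (1/2)(14.5833)(29.1667) = 212.6736, a change of -40.6667.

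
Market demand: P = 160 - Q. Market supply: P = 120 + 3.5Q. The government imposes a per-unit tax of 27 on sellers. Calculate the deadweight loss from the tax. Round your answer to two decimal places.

Pre-tax equilibrium: 160 - Q = 120 + 3.5Q gives Q* = 8.8889, P* = 151.1111.
A tax on sellers shifts supply up by 27: 160 - Q = 120 + 3.5Q + 27, so Q_t = 2.8889. Buyers pay P_b = 157.1111; sellers receive P_s = P_b - 27 = 130.1111.
Deadweight loss is the triangle between the curves from Q_t to Q*: (1/2)(8.8889 - 2.8889)(27) = 81.

81.00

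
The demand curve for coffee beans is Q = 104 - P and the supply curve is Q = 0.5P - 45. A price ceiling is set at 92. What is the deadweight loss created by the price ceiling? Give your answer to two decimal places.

20.17

Rewriting demand in inverse form: P = 104 - Q.
Rewriting supply in inverse form: P = 90 + 2Q.
Free-market equilibrium: 104 - Q = 90 + 2Q gives Q* = 4.6667, P* = 99.3333.
At P = 92, sellers supply (92 - 90)/2 = 1 while buyers want more, so the quantity traded is 1 at price 92.
The lost-trades triangle has base Q* - 1 = 3.6667 and height equal to the gap between the curves at Q = 1, which is 103 - 92 = 11. DWL = (1/2)(3.6667)(11) = 20.1667.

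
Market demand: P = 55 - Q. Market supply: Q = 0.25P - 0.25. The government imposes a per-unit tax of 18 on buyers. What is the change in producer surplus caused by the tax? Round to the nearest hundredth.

-129.60

Rewriting supply in inverse form: P = 1 + 4Q.
Without the tax, 55 - Q = 1 + 4Q so Q* = 10.8 and P* = 44.2.
A tax on buyers shifts demand down by 18: (55 - 18) - Q = 1 + 4Q, so Q_t = 7.2. Buyers pay P_b = 47.8; sellers receive P_s = P_b - 18 = 29.8.
PS falls from (1/2)(10.8)(43.2) = 233.28 to (1/2)(7.2)(28.8) = 103.68, a change of -129.6.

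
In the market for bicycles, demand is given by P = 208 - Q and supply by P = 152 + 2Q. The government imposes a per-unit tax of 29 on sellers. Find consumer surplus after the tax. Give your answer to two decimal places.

40.50

Without the tax, 208 - Q = 152 + 2Q so Q* = 18.6667 and P* = 189.3333.
With the tax, sellers need 29 more per unit: 208 - Q = 152 + 2Q + 29, so Q_t = 9. Buyers pay P_b = 199; sellers receive P_s = P_b - 29 = 170.
CS = (1/2)(Q_t)(208 - P_b) = (1/2)(9)(9) = 40.5.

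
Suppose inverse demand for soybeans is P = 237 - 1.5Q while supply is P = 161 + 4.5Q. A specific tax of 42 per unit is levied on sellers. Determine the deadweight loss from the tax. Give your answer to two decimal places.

Pre-tax equilibrium: 237 - 1.5Q = 161 + 4.5Q gives Q* = 12.6667, P* = 218.
A tax on sellers shifts supply up by 42: 237 - 1.5Q = 161 + 4.5Q + 42, so Q_t = 5.6667. Buyers pay P_b = 228.5; sellers receive P_s = P_b - 42 = 186.5.
The welfare triangle lost has base Q* - Q_t = 7 and height t = 42, so DWL = (1/2)(7)(42) = 147.

147.00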